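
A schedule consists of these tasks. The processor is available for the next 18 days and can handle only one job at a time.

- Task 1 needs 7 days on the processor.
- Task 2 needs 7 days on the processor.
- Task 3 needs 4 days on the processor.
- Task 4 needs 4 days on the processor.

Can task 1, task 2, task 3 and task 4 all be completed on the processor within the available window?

No

Running back to back, the jobs need 7 + 7 + 4 + 4 = 22 days on the processor.
Since 22 > 18, they cannot all fit.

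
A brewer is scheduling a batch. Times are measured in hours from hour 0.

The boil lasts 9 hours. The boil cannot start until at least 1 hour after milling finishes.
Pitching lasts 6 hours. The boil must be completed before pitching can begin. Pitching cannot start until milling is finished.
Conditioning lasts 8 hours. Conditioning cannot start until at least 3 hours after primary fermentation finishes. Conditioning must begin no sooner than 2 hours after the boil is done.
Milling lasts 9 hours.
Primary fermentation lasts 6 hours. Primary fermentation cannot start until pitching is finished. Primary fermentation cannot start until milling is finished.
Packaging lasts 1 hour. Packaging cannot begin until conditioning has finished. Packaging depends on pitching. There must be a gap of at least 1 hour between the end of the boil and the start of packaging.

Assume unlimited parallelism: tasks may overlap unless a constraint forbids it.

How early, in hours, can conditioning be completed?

42

Milling can start immediately at hour 0; it finishes at hour 9.
The boil cannot begin until milling (finishes hour 9, plus 1-hour gap → hour 10). It runs from hour 10 to 10 + 9 = hour 19.
Pitching cannot start until the boil (finishes hour 19); milling (finishes hour 9). The controlling bound is hour 19, so pitching finishes at 19 + 6 = hour 25.
For primary fermentation: pitching (finishes hour 25); milling (finishes hour 9). Taking the maximum gives a start of hour 25, and it finishes at 25 + 6 = hour 31.
Conditioning needs all of primary fermentation (finishes hour 31, plus 3-hour gap → hour 34); the boil (finishes hour 19, plus 2-hour gap → hour 21). That puts its earliest start at hour 34; it finishes at 34 + 8 = hour 42.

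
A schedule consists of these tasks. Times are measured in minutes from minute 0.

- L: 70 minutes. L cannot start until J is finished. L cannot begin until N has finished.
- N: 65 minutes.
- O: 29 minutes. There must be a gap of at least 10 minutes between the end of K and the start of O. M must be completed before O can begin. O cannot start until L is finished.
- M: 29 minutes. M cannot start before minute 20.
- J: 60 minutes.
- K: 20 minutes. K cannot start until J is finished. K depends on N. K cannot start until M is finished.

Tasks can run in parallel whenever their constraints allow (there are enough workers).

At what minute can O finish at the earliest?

Nothing blocks N, so it runs from minute 0 to minute 65.
After its own release at minute 20, M can start at minute 20 and finishes at minute 49.
Nothing blocks J, so it runs from minute 0 to minute 60.
L needs all of J (finishes minute 60); N (finishes minute 65). That puts its earliest start at minute 65; it finishes at 65 + 70 = minute 135.
For K: J (finishes minute 60); N (finishes minute 65); M (finishes minute 49). Taking the maximum gives a start of minute 65, and it finishes at 65 + 20 = minute 85.
O cannot start until K (finishes minute 85, plus 10-minute gap → minute 95); M (finishes minute 49); L (finishes minute 135). The controlling bound is minute 135, so O finishes at 135 + 29 = minute 164.

164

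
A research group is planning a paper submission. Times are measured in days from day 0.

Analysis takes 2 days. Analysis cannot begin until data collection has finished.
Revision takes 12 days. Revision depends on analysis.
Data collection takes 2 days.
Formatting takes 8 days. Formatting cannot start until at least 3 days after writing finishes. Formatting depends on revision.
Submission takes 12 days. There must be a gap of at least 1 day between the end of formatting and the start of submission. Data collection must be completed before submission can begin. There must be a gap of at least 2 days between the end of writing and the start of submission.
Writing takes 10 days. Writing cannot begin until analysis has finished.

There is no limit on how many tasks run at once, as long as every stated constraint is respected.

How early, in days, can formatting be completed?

25

Data collection can start immediately at day 0; it finishes at day 2.
Analysis waits on data collection (finishes day 2), so it starts at day 2 and finishes at 2 + 2 = day 4.
After analysis (finishes day 4), revision can start at day 4 and finishes at day 16.
Writing waits on analysis (finishes day 4), so it starts at day 4 and finishes at 4 + 10 = day 14.
For formatting: writing (finishes day 14, plus 3-day gap → day 17); revision (finishes day 16). Taking the maximum gives a start of day 17, and it finishes at 17 + 8 = day 25.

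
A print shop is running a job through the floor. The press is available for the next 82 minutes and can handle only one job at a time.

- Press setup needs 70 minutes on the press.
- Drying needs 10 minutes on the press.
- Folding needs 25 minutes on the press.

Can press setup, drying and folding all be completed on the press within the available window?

No

Running back to back, the jobs need 70 + 10 + 25 = 105 minutes on the press.
Since 105 > 82, they cannot all fit.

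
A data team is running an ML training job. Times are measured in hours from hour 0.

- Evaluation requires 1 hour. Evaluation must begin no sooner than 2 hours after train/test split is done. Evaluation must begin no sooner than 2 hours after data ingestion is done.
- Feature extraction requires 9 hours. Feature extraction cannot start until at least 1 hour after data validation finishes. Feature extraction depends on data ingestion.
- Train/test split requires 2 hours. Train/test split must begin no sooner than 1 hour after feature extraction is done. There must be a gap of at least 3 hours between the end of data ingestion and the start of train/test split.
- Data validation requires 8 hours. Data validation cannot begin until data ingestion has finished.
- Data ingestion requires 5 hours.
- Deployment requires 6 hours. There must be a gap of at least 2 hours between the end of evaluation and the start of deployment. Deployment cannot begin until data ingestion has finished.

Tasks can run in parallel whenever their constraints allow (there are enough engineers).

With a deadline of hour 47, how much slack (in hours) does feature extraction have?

Data ingestion can start immediately at hour 0; it finishes at hour 5.
After data ingestion (finishes hour 5), data validation can start at hour 5 and finishes at hour 13.
For feature extraction: data validation (finishes hour 13, plus 1-hour gap → hour 14); data ingestion (finishes hour 5). Taking the maximum gives a start of hour 14, and it finishes at 14 + 9 = hour 23.

Working backward from the deadline:
Nothing follows deployment; the deadline of hour 47 is its only limit. It must start by 47 − 6 = hour 41.
Since deployment (must start by hour 41, minus 2-hour gap → hour 39) depends on it, evaluation must finish by hour 39. Backing off its 1-hour duration gives a latest start of hour 38.
Since evaluation (must start by hour 38, minus 2-hour gap → hour 36) depends on it, train/test split must finish by hour 36. Backing off its 2-hour duration gives a latest start of hour 34.
Since train/test split (must start by hour 34, minus 1-hour gap → hour 33) depends on it, feature extraction must finish by hour 33. Backing off its 9-hour duration gives a latest start of hour 24.
So feature extraction can start as early as hour 14 and as late as hour 24, giving 24 − 14 = 10 hours of slack.

10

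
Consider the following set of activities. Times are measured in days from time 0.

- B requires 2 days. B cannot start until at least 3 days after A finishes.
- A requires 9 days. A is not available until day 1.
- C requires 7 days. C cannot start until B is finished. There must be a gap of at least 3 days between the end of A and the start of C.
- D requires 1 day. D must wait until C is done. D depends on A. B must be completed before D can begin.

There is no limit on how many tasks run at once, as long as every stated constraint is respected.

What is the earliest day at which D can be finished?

After its own release at day 1, A can start at day 1 and finishes at day 10.
B waits on A (finishes day 10, plus 3-day gap → day 13), so it starts at day 13 and finishes at 13 + 2 = day 15.
C has to wait for B (finishes day 15); A (finishes day 10, plus 3-day gap → day 13). The latest of these is day 15, so C runs day 15 to 15 + 7 = day 22.
D has to wait for C (finishes day 22); A (finishes day 10); B (finishes day 15). The latest of these is day 22, so D runs day 22 to 22 + 1 = day 23.

23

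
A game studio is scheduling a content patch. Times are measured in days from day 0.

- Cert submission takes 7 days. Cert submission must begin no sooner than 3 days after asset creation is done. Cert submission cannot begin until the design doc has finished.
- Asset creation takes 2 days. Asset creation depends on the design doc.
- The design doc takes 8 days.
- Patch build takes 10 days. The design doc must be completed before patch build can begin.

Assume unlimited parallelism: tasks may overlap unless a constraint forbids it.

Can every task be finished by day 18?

No

Nothing blocks the design doc, so it runs from day 0 to day 8.
After the design doc (finishes day 8), patch build can start at day 8 and finishes at day 18.
After the design doc (finishes day 8), asset creation can start at day 8 and finishes at day 10.
Cert submission needs all of asset creation (finishes day 10, plus 3-day gap → day 13); the design doc (finishes day 8). That puts its earliest start at day 13; it finishes at 13 + 7 = day 20.
The earliest everything can be done is day 20, which is after the deadline of 18, so it is not possible.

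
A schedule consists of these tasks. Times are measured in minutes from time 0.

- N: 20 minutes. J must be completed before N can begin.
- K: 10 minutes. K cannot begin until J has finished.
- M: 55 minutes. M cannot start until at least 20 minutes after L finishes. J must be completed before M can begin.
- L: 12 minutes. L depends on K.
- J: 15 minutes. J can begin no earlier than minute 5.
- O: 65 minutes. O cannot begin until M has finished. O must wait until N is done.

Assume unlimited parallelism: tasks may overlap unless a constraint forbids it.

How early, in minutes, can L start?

After its own release at minute 5, J can start at minute 5 and finishes at minute 20.
K waits on J (finishes minute 20), so it starts at minute 20 and finishes at 20 + 10 = minute 30.
L waits on K (finishes minute 30), so the earliest it can start is minute 30.

30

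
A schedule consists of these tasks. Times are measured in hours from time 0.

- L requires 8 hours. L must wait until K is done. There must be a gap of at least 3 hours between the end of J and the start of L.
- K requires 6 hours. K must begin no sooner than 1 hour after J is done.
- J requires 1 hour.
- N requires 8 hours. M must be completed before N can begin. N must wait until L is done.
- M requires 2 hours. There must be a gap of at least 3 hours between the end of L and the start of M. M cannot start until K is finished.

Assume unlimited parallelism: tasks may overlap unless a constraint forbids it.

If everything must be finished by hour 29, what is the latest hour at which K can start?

2

Nothing follows N; the deadline of hour 29 is its only limit. It must start by 29 − 8 = hour 21.
M must finish before N (must start by hour 21). With a 2-hour duration, M must start by 21 − 2 = hour 19.
L must finish in time for M (must start by hour 19, minus 3-hour gap → hour 16); N (must start by hour 21). The tightest is hour 16, so L must start by 16 − 8 = hour 8.
K feeds L (must start by hour 8); M (must start by hour 19). Taking the minimum, K must finish by hour 8 and start by 8 − 6 = hour 2.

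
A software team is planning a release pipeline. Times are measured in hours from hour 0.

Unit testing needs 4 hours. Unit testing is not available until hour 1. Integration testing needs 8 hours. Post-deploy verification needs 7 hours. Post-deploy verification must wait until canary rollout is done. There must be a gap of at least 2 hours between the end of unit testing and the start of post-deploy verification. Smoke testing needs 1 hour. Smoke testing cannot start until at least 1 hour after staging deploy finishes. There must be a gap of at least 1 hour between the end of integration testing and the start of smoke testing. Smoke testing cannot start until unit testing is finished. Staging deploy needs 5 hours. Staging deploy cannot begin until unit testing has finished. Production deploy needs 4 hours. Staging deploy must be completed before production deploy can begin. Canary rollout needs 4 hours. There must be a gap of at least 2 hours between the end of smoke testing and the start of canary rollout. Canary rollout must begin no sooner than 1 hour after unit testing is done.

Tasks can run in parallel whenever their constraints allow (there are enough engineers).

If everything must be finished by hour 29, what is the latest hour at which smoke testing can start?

15

Post-deploy verification must finish by hour 29; it takes 7 hours, so it must start by 29 − 7 = hour 22.
Canary rollout has to be done before post-deploy verification (must start by hour 22). That means finishing by hour 22, i.e. starting by 22 − 4 = hour 18.
Smoke testing feeds into canary rollout (must start by hour 18, minus 2-hour gap → hour 16); so smoke testing must finish by hour 16 and therefore start by hour 15.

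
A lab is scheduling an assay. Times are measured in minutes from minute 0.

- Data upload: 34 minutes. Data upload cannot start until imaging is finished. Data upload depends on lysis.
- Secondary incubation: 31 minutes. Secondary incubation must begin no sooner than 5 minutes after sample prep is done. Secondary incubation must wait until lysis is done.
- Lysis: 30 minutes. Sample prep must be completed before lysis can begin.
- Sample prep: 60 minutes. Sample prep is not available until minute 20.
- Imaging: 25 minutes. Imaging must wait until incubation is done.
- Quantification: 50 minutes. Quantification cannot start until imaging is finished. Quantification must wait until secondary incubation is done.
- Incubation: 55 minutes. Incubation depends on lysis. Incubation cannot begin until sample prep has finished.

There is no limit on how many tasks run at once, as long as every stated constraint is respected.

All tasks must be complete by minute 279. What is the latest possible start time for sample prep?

Nothing follows quantification; the deadline of minute 279 is its only limit. It must start by 279 − 50 = minute 229.
Data upload has no dependents, so it just needs to finish by minute 279. Starting by 279 − 34 = minute 245 achieves that.
Imaging has several dependents: quantification (must start by minute 229); data upload (must start by minute 245). The earliest of those limits is minute 229, so imaging must start by 229 − 25 = minute 204.
Incubation must finish before imaging (must start by minute 204). With a 55-minute duration, incubation must start by 204 − 55 = minute 149.
Secondary incubation has to be done before quantification (must start by minute 229). That means finishing by minute 229, i.e. starting by 229 − 31 = minute 198.
For lysis: incubation (must start by minute 149); secondary incubation (must start by minute 198); data upload (must start by minute 245). The most restrictive is minute 149; with a 30-minute duration, lysis must start by minute 119.
Sample prep must finish in time for lysis (must start by minute 119); incubation (must start by minute 149); secondary incubation (must start by minute 198, minus 5-minute gap → minute 193). The tightest is minute 119, so sample prep must start by 119 − 60 = minute 59.

59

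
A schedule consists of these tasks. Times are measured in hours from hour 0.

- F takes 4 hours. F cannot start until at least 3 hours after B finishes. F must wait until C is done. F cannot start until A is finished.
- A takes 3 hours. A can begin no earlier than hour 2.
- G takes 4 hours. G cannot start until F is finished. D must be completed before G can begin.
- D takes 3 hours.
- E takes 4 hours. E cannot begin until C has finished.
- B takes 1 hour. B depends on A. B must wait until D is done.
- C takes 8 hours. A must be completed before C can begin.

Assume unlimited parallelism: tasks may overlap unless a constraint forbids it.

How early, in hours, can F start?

13

D has no prerequisites, so it starts at hour 0 and finishes at hour 3.
A cannot begin until its own release at hour 2. It runs from hour 2 to 2 + 3 = hour 5.
After A (finishes hour 5), C can start at hour 5 and finishes at hour 13.
B needs all of A (finishes hour 5); D (finishes hour 3). That puts its earliest start at hour 5; it finishes at 5 + 1 = hour 6.
F waits on B (finishes hour 6, plus 3-hour gap → hour 9); C (finishes hour 13); A (finishes hour 5). The latest of these is hour 13, which is the earliest F can start.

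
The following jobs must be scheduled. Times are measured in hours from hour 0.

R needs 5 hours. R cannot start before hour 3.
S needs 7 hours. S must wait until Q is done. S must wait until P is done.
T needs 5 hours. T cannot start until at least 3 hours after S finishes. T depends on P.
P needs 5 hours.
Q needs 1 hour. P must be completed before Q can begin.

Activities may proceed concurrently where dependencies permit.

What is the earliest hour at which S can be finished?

13

P has no prerequisites, so it starts at hour 0 and finishes at hour 5.
Q cannot begin until P (finishes hour 5). It runs from hour 5 to 5 + 1 = hour 6.
For S: Q (finishes hour 6); P (finishes hour 5). Taking the maximum gives a start of hour 6, and it finishes at 6 + 7 = hour 13.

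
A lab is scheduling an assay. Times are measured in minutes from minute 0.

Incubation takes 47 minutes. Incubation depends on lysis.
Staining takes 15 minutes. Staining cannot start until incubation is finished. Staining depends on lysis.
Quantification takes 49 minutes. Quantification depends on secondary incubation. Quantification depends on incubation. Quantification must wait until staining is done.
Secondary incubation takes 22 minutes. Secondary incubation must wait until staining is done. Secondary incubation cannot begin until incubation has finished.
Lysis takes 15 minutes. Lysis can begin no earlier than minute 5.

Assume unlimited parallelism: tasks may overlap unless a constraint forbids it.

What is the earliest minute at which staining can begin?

After its own release at minute 5, lysis can start at minute 5 and finishes at minute 20.
Incubation cannot begin until lysis (finishes minute 20). It runs from minute 20 to 20 + 47 = minute 67.
Staining waits on incubation (finishes minute 67); lysis (finishes minute 20). The latest of these is minute 67, which is the earliest staining can start.

67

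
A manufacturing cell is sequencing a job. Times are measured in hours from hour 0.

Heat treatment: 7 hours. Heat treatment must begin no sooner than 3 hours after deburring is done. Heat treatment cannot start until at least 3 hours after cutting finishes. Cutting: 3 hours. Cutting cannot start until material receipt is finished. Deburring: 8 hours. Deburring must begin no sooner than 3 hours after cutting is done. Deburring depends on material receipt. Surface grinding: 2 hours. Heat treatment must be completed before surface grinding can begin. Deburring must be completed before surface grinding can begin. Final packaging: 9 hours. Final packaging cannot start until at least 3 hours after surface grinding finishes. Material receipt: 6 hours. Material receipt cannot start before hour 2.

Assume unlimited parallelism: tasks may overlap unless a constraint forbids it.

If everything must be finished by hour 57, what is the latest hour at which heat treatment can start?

Final packaging must finish by hour 57; it takes 9 hours, so it must start by 57 − 9 = hour 48.
Surface grinding feeds into final packaging (must start by hour 48, minus 3-hour gap → hour 45); so surface grinding must finish by hour 45 and therefore start by hour 43.
Heat treatment must finish before surface grinding (must start by hour 43). With a 7-hour duration, heat treatment must start by 43 − 7 = hour 36.

36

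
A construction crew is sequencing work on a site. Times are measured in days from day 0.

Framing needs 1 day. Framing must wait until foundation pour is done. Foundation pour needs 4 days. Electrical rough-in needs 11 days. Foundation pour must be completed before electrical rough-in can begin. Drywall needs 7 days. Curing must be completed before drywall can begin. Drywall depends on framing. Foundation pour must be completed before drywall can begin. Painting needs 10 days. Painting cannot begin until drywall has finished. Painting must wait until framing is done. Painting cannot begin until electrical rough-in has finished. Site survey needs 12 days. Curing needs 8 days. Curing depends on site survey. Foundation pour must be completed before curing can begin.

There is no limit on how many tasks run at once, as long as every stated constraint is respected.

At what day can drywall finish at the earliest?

27

Foundation pour has no prerequisites, so it starts at day 0 and finishes at day 4.
After foundation pour (finishes day 4), framing can start at day 4 and finishes at day 5.
Site survey has no prerequisites, so it starts at day 0 and finishes at day 12.
For curing: site survey (finishes day 12); foundation pour (finishes day 4). Taking the maximum gives a start of day 12, and it finishes at 12 + 8 = day 20.
Drywall cannot start until curing (finishes day 20); framing (finishes day 5); foundation pour (finishes day 4). The controlling bound is day 20, so drywall finishes at 20 + 7 = day 27.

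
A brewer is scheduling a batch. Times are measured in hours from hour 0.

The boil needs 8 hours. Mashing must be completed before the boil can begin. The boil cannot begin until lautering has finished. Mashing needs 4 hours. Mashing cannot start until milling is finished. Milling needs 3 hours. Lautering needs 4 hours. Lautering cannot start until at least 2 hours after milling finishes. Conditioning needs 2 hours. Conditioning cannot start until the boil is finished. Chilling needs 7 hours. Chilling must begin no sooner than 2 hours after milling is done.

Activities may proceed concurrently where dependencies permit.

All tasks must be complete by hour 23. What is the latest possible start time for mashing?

To finish by hour 23, conditioning (duration 2) must start no later than hour 21.
The boil feeds into conditioning (must start by hour 21); so the boil must finish by hour 21 and therefore start by hour 13.
Mashing feeds into the boil (must start by hour 13); so mashing must finish by hour 13 and therefore start by hour 9.

9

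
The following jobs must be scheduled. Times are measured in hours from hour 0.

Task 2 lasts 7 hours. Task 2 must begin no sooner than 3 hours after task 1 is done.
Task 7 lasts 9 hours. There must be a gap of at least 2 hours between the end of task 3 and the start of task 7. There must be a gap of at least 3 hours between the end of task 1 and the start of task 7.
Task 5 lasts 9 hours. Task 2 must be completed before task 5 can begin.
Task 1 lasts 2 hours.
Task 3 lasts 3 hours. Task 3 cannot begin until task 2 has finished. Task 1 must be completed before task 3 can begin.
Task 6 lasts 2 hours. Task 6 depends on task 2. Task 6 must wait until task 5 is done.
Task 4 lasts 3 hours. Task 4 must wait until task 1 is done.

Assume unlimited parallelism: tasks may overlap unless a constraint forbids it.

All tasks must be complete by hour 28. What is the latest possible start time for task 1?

Task 7 must finish by hour 28; it takes 9 hours, so it must start by 28 − 9 = hour 19.
Task 3 feeds into task 7 (must start by hour 19, minus 2-hour gap → hour 17); so task 3 must finish by hour 17 and therefore start by hour 14.
Nothing follows task 6; the deadline of hour 28 is its only limit. It must start by 28 − 2 = hour 26.
Task 5 feeds into task 6 (must start by hour 26); so task 5 must finish by hour 26 and therefore start by hour 17.
Task 2 feeds task 3 (must start by hour 14); task 5 (must start by hour 17); task 6 (must start by hour 26). Taking the minimum, task 2 must finish by hour 14 and start by 14 − 7 = hour 7.
To finish by hour 28, task 4 (duration 3) must start no later than hour 25.
Task 1 has several dependents: task 2 (must start by hour 7, minus 3-hour gap → hour 4); task 3 (must start by hour 14); task 4 (must start by hour 25); task 7 (must start by hour 19, minus 3-hour gap → hour 16). The earliest of those limits is hour 4, so task 1 must start by 4 − 2 = hour 2.

2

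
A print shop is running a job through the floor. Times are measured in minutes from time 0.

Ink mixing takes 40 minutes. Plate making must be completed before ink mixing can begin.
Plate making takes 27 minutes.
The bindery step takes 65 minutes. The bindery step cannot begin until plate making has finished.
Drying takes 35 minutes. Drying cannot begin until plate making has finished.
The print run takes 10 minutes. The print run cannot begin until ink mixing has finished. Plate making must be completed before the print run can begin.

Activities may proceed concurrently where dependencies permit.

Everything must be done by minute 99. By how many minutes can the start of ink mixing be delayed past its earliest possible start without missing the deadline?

22

Plate making can start immediately at minute 0; it finishes at minute 27.
Ink mixing cannot begin until plate making (finishes minute 27). It runs from minute 27 to 27 + 40 = minute 67.

Working backward from the deadline:
Nothing follows the print run; the deadline of minute 99 is its only limit. It must start by 99 − 10 = minute 89.
Since the print run (must start by minute 89) depends on it, ink mixing must finish by minute 89. Backing off its 40-minute duration gives a latest start of minute 49.
So ink mixing can start as early as minute 27 and as late as minute 49, giving 49 − 27 = 22 minutes of slack.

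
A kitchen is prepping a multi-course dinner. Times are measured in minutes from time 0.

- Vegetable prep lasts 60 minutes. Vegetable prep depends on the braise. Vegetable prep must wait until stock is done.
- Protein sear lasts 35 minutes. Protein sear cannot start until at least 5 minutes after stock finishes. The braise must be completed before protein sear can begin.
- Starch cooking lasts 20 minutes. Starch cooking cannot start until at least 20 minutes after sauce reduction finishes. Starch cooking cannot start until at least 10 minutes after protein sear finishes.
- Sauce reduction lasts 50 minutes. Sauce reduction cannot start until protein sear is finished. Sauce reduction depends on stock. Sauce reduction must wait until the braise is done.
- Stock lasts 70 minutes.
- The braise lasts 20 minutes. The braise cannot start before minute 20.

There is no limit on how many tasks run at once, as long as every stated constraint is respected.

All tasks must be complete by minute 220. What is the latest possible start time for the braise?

To finish by minute 220, starch cooking (duration 20) must start no later than minute 200.
Sauce reduction must finish before starch cooking (must start by minute 200, minus 20-minute gap → minute 180). With a 50-minute duration, sauce reduction must start by 180 − 50 = minute 130.
For protein sear: sauce reduction (must start by minute 130); starch cooking (must start by minute 200, minus 10-minute gap → minute 190). The most restrictive is minute 130; with a 35-minute duration, protein sear must start by minute 95.
To finish by minute 220, vegetable prep (duration 60) must start no later than minute 160.
The braise must finish in time for protein sear (must start by minute 95); vegetable prep (must start by minute 160); sauce reduction (must start by minute 130). The tightest is minute 95, so the braise must start by 95 − 20 = minute 75.

75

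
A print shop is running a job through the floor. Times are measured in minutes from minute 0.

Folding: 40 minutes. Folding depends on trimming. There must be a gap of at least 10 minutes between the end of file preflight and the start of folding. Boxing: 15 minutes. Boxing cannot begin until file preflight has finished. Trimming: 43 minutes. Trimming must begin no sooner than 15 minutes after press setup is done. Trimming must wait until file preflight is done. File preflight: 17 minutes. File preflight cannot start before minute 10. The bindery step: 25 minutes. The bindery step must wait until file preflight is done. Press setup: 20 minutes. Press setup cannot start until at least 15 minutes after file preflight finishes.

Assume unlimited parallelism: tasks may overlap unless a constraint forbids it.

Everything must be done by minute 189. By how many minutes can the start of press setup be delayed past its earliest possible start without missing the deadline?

File preflight cannot begin until its own release at minute 10. It runs from minute 10 to 10 + 17 = minute 27.
Press setup cannot begin until file preflight (finishes minute 27, plus 15-minute gap → minute 42). It runs from minute 42 to 42 + 20 = minute 62.

Working backward from the deadline:
Folding has no dependents, so it just needs to finish by minute 189. Starting by 189 − 40 = minute 149 achieves that.
Trimming has to be done before folding (must start by minute 149). That means finishing by minute 149, i.e. starting by 149 − 43 = minute 106.
Press setup must finish before trimming (must start by minute 106, minus 15-minute gap → minute 91). With a 20-minute duration, press setup must start by 91 − 20 = minute 71.
So press setup can start as early as minute 42 and as late as minute 71, giving 71 − 42 = 29 minutes of slack.

29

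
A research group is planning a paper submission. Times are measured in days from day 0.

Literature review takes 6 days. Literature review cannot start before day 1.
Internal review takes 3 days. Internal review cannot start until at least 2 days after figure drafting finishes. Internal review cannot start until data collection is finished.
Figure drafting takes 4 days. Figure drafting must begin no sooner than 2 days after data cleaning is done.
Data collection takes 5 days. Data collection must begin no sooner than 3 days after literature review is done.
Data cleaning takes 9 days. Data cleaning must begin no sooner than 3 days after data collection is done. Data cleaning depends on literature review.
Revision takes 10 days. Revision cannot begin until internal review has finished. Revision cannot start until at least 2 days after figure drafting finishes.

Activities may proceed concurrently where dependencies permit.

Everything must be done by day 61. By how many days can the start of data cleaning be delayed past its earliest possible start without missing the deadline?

13

Literature review waits on its own release at day 1, so it starts at day 1 and finishes at 1 + 6 = day 7.
Data collection waits on literature review (finishes day 7, plus 3-day gap → day 10), so it starts at day 10 and finishes at 10 + 5 = day 15.
For data cleaning: data collection (finishes day 15, plus 3-day gap → day 18); literature review (finishes day 7). Taking the maximum gives a start of day 18, and it finishes at 18 + 9 = day 27.

Working backward from the deadline:
Revision has no dependents, so it just needs to finish by day 61. Starting by 61 − 10 = day 51 achieves that.
Internal review has to be done before revision (must start by day 51). That means finishing by day 51, i.e. starting by 51 − 3 = day 48.
Figure drafting must finish in time for internal review (must start by day 48, minus 2-day gap → day 46); revision (must start by day 51, minus 2-day gap → day 49). The tightest is day 46, so figure drafting must start by 46 − 4 = day 42.
Data cleaning has to be done before figure drafting (must start by day 42, minus 2-day gap → day 40). That means finishing by day 40, i.e. starting by 40 − 9 = day 31.
So data cleaning can start as early as day 18 and as late as day 31, giving 31 − 18 = 13 days of slack.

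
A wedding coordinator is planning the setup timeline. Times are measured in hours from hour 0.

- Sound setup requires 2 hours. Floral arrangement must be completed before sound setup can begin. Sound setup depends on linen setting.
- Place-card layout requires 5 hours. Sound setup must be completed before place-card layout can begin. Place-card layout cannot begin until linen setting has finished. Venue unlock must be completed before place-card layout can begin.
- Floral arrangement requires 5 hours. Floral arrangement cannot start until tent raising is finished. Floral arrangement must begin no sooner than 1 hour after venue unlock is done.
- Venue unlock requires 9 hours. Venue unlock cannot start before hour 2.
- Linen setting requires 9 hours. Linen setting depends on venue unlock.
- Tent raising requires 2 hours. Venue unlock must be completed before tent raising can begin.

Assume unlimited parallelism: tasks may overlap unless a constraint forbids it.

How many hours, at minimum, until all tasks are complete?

Venue unlock waits on its own release at hour 2, so it starts at hour 2 and finishes at 2 + 9 = hour 11.
After venue unlock (finishes hour 11), linen setting can start at hour 11 and finishes at hour 20.
Tent raising cannot begin until venue unlock (finishes hour 11). It runs from hour 11 to 11 + 2 = hour 13.
Floral arrangement cannot start until tent raising (finishes hour 13); venue unlock (finishes hour 11, plus 1-hour gap → hour 12). The controlling bound is hour 13, so floral arrangement finishes at 13 + 5 = hour 18.
Sound setup needs all of floral arrangement (finishes hour 18); linen setting (finishes hour 20). That puts its earliest start at hour 20; it finishes at 20 + 2 = hour 22.
Place-card layout cannot start until sound setup (finishes hour 22); linen setting (finishes hour 20); venue unlock (finishes hour 11). The controlling bound is hour 22, so place-card layout finishes at 22 + 5 = hour 27.
All tasks are finished once the last one completes. Finish times: Venue unlock at 11, Tent raising at 13, Linen setting at 20, Floral arrangement at 18, Sound setup at 22, Place-card layout at 27. The latest is hour 27.

27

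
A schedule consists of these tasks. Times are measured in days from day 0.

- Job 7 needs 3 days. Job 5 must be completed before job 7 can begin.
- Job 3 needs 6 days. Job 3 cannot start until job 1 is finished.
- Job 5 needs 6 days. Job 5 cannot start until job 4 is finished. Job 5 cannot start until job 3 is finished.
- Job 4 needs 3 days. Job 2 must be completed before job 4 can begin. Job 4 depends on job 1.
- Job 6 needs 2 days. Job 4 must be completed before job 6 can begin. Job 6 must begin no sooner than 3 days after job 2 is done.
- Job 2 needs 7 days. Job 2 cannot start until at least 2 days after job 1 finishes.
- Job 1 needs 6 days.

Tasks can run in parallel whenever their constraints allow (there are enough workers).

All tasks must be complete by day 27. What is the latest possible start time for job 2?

8

Job 7 must finish by day 27; it takes 3 days, so it must start by 27 − 3 = day 24.
Since job 7 (must start by day 24) depends on it, job 5 must finish by day 24. Backing off its 6-day duration gives a latest start of day 18.
To finish by day 27, job 6 (duration 2) must start no later than day 25.
Job 4 feeds job 5 (must start by day 18); job 6 (must start by day 25). Taking the minimum, job 4 must finish by day 18 and start by 18 − 3 = day 15.
Job 2 has several dependents: job 4 (must start by day 15); job 6 (must start by day 25, minus 3-day gap → day 22). The earliest of those limits is day 15, so job 2 must start by 15 − 7 = day 8.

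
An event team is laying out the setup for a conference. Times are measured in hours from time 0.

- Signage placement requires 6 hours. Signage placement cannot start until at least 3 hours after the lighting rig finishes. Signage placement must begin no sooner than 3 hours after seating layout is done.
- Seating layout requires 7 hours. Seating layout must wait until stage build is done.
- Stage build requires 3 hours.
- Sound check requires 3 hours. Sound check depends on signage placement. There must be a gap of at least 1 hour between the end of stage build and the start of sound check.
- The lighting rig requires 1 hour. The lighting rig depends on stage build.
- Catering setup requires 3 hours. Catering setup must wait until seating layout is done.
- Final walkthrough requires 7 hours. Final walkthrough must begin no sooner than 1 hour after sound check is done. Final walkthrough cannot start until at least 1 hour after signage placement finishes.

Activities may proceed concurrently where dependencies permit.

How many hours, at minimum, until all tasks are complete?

30

Stage build can start immediately at hour 0; it finishes at hour 3.
Seating layout cannot begin until stage build (finishes hour 3). It runs from hour 3 to 3 + 7 = hour 10.
Catering setup cannot begin until seating layout (finishes hour 10). It runs from hour 10 to 10 + 3 = hour 13.
The lighting rig waits on stage build (finishes hour 3), so it starts at hour 3 and finishes at 3 + 1 = hour 4.
Signage placement needs all of the lighting rig (finishes hour 4, plus 3-hour gap → hour 7); seating layout (finishes hour 10, plus 3-hour gap → hour 13). That puts its earliest start at hour 13; it finishes at 13 + 6 = hour 19.
For sound check: signage placement (finishes hour 19); stage build (finishes hour 3, plus 1-hour gap → hour 4). Taking the maximum gives a start of hour 19, and it finishes at 19 + 3 = hour 22.
Final walkthrough needs all of sound check (finishes hour 22, plus 1-hour gap → hour 23); signage placement (finishes hour 19, plus 1-hour gap → hour 20). That puts its earliest start at hour 23; it finishes at 23 + 7 = hour 30.
All tasks are finished once the last one completes. Finish times: Stage build at 3, The lighting rig at 4, Seating layout at 10, Signage placement at 19, Catering setup at 13, Sound check at 22, Final walkthrough at 30. The latest is hour 30.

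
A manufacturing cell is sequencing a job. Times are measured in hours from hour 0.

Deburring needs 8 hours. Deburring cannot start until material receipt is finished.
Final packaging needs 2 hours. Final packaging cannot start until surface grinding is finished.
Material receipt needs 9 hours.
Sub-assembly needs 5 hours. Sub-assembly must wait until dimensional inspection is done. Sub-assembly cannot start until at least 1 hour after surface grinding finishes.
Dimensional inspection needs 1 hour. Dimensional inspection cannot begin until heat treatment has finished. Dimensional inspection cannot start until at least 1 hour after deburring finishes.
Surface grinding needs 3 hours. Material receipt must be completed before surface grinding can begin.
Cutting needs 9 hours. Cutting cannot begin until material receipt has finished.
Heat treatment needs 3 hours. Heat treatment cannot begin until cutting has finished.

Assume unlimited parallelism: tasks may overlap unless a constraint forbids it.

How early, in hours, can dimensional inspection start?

Nothing blocks material receipt, so it runs from hour 0 to hour 9.
Deburring waits on material receipt (finishes hour 9), so it starts at hour 9 and finishes at 9 + 8 = hour 17.
Cutting waits on material receipt (finishes hour 9), so it starts at hour 9 and finishes at 9 + 9 = hour 18.
Heat treatment waits on cutting (finishes hour 18), so it starts at hour 18 and finishes at 18 + 3 = hour 21.
Dimensional inspection waits on heat treatment (finishes hour 21); deburring (finishes hour 17, plus 1-hour gap → hour 18). The latest of these is hour 21, which is the earliest dimensional inspection can start.

21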